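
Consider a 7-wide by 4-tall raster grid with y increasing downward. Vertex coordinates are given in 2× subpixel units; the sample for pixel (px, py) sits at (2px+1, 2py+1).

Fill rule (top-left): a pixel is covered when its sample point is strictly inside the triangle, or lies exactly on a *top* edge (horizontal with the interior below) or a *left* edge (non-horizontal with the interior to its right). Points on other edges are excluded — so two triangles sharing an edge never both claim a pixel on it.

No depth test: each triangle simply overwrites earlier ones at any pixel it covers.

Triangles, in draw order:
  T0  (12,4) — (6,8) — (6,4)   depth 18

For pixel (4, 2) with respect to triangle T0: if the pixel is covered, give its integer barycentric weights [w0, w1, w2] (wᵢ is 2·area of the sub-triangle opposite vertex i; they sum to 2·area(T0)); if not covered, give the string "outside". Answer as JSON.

T0:
  2·area = 24
  edge (12, 4)→(6, 8): d=(-6,4) right/bottom  bias=-1
  edge (6, 8)→(6, 4): d=(0,-4) top-left  bias=+0
  edge (6, 4)→(12, 4): d=(6,0) top-left  bias=+0
    (3,2)@(7, 5): e=[14,4,6] → #
    (4,2)@(9, 5): e=[6,12,6] → #
    (5,2)@(11, 5): e=[-2,20,6] → ·
    (3,3)@(7, 7): e=[2,4,18] → #
    (4,3)@(9, 7): e=[-6,12,18] → ·
  covered (3 px):
    · · · · · · ·
    · · · · · · ·
    · · · # # · ·
    · · · # · · ·

Answer: [12,6,6]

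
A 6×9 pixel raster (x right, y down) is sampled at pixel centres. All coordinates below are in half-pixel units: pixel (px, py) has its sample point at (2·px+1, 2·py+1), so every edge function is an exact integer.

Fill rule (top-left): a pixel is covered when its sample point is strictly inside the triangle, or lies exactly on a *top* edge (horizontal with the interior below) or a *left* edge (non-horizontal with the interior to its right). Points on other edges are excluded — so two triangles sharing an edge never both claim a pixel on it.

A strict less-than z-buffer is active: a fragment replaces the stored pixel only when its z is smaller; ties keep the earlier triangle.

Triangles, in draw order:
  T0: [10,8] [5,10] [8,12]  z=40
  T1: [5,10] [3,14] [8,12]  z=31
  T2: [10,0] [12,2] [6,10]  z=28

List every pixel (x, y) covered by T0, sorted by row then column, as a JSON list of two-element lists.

T0:
  2·area = 16  (B↔C swapped to make it positive)
  edge (10, 8)→(8, 12): d=(-2,4) right/bottom  bias=-1
  edge (8, 12)→(5, 10): d=(-3,-2) top-left  bias=+0
  edge (5, 10)→(10, 8): d=(5,-2) top-left  bias=+0
    (4,4)@(9, 9): e=[2,11,3] → X
    (5,4)@(11, 9): e=[-6,15,7] → .
    (3,5)@(7, 11): e=[6,1,9] → X
    (4,5)@(9, 11): e=[-2,5,13] → .
    (3,6)@(7, 13): e=[2,-5,19] → .
  covered (2 px):
    . . . . . .
    . . . . . .
    . . . . . .
    . . . . . .
    . . . . X .
    . . . X . .
    . . . . . .
    . . . . . .
    . . . . . .
T1:
  2·area = 16  (B↔C swapped to make it positive)
  edge (5, 10)→(8, 12): d=(3,2) right/bottom  bias=-1
  edge (8, 12)→(3, 14): d=(-5,2) right/bottom  bias=-1
  edge (3, 14)→(5, 10): d=(2,-4) top-left  bias=+0
    (2,5)@(5, 11): e=[3,11,2] → X
    (3,5)@(7, 11): e=[-1,7,10] → .
    (2,6)@(5, 13): e=[9,1,6] → X
    (3,6)@(7, 13): e=[5,-3,14] → .
    (2,7)@(5, 15): e=[15,-9,10] → .
  covered (2 px):
    . . . . . .
    . . . . . .
    . . . . . .
    . . . . . .
    . . . . . .
    . . X . . .
    . . X . . .
    . . . . . .
    . . . . . .
T2:
  2·area = 28
  edge (10, 0)→(12, 2): d=(2,2) right/bottom  bias=-1
  edge (12, 2)→(6, 10): d=(-6,8) right/bottom  bias=-1
  edge (6, 10)→(10, 0): d=(4,-10) top-left  bias=+0
    (5,0)@(11, 1): e=[0,14,14] → .  [on edge]
    (4,1)@(9, 3): e=[8,18,2] → X
    (5,1)@(11, 3): e=[4,2,22] → X
    (4,2)@(9, 5): e=[12,6,10] → X
    (5,2)@(11, 5): e=[8,-10,30] → .
    (4,3)@(9, 7): e=[16,-6,18] → .
  covered (3 px):
    . . . . . .
    . . . . X X
    . . . . X .
    . . . . . .
    . . . . . .
    . . . . . .
    . . . . . .
    . . . . . .
    . . . . . .

Final: [[4,4],[3,5]]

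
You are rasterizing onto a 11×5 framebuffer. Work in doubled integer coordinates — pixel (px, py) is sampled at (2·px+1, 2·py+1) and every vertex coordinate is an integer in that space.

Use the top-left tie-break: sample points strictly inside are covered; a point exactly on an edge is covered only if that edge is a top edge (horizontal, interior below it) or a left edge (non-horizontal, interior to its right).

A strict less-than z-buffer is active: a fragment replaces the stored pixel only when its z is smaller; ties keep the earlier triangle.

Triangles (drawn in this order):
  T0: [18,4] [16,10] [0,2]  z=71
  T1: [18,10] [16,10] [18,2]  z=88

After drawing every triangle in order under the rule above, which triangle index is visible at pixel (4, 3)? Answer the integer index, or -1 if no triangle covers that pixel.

T0:
  2·area = 112
  edge (18, 4)→(16, 10): d=(-2,6) right/bottom  bias=-1
  edge (16, 10)→(0, 2): d=(-16,-8) top-left  bias=+0
  edge (0, 2)→(18, 4): d=(18,2) right/bottom  bias=-1
    (9,0)@(19, 1): e=[0,168,-56] → ·  [on edge]
    (1,1)@(3, 3): e=[92,8,12] → █
    (2,1)@(5, 3): e=[80,24,8] → █
    (3,1)@(7, 3): e=[68,40,4] → █
    (4,1)@(9, 3): e=[56,56,0] → ·  [on edge]
    (1,2)@(3, 5): e=[88,-24,48] → ·
    (2,2)@(5, 5): e=[76,-8,44] → ·
    (3,2)@(7, 5): e=[64,8,40] → █
    (4,2)@(9, 5): e=[52,24,36] → █
    (5,2)@(11, 5): e=[40,40,32] → █
    (6,2)@(13, 5): e=[28,56,28] → █
    (7,2)@(15, 5): e=[16,72,24] → █
    (8,3)@(17, 7): e=[0,56,56] → ·  [on edge]
  covered (13 px):
    · · · · · · · · · · ·
    · █ █ █ · · · · · · ·
    · · · █ █ █ █ █ █ · ·
    · · · · · █ █ █ · · ·
    · · · · · · · █ · · ·
T1:
  2·area = 16
  edge (18, 10)→(16, 10): d=(-2,0) right/bottom  bias=-1
  edge (16, 10)→(18, 2): d=(2,-8) top-left  bias=+0
  edge (18, 2)→(18, 10): d=(0,8) right/bottom  bias=-1
    (8,3)@(17, 7): e=[6,2,8] → █
    (9,3)@(19, 7): e=[6,18,-8] → ·
    (8,4)@(17, 9): e=[2,6,8] → █
    (9,4)@(19, 9): e=[2,22,-8] → ·
  covered (2 px):
    · · · · · · · · · · ·
    · · · · · · · · · · ·
    · · · · · · · · · · ·
    · · · · · · · · █ · ·
    · · · · · · · · █ · ·

Z-buffer (winner per pixel, '.' = empty):
  . . . . . . . . . . .
  . 0 0 0 . . . . . . .
  . . . 0 0 0 0 0 0 . .
  . . . . . 0 0 0 1 . .
  . . . . . . . 0 1 . .

Answer: -1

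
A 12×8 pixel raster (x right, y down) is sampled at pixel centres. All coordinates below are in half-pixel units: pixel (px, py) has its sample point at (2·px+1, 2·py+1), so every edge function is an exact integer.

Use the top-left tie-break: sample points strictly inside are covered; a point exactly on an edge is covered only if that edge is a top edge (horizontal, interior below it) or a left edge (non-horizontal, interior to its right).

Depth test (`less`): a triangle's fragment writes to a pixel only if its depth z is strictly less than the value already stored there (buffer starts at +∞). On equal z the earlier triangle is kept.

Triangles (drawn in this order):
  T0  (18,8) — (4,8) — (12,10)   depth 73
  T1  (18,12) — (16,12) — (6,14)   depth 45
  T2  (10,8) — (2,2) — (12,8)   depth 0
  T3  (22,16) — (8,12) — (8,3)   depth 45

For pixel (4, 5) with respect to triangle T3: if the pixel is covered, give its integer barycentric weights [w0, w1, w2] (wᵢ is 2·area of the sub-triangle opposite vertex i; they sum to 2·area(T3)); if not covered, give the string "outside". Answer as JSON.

T0:
  2·area = 28  (B↔C swapped to make it positive)
  edge (18, 8)→(12, 10): d=(-6,2) right/bottom  bias=-1
  edge (12, 10)→(4, 8): d=(-8,-2) top-left  bias=+0
  edge (4, 8)→(18, 8): d=(14,0) top-left  bias=+0
    (10,3)@(21, 7): e=[0,42,-14] → ·  [on edge]
    (4,4)@(9, 9): e=[12,2,14] → #
    (5,4)@(11, 9): e=[8,6,14] → #
    (6,4)@(13, 9): e=[4,10,14] → #
    (7,4)@(15, 9): e=[0,14,14] → ·  [on edge]
    (4,5)@(9, 11): e=[0,-14,42] → ·  [on edge]
    (5,5)@(11, 11): e=[-4,-10,42] → ·
    (6,5)@(13, 11): e=[-8,-6,42] → ·
    (1,6)@(3, 13): e=[0,-42,70] → ·  [on edge]
  covered (3 px):
    · · · · · · · · · · · ·
    · · · · · · · · · · · ·
    · · · · · · · · · · · ·
    · · · · · · · · · · · ·
    · · · · # # # · · · · ·
    · · · · · · · · · · · ·
    · · · · · · · · · · · ·
    · · · · · · · · · · · ·
T1:
  2·area = 4  (B↔C swapped to make it positive)
  edge (18, 12)→(6, 14): d=(-12,2) right/bottom  bias=-1
  edge (6, 14)→(16, 12): d=(10,-2) top-left  bias=+0
  edge (16, 12)→(18, 12): d=(2,0) top-left  bias=+0
    (10,5)@(21, 11): e=[6,0,-2] → ·  [on edge]
    (5,6)@(11, 13): e=[2,0,2] → #  [on edge]
    (6,6)@(13, 13): e=[-2,4,2] → ·
    (0,7)@(1, 15): e=[-2,0,6] → ·  [on edge]
    (5,7)@(11, 15): e=[-22,20,6] → ·
  covered (1 px):
    · · · · · · · · · · · ·
    · · · · · · · · · · · ·
    · · · · · · · · · · · ·
    · · · · · · · · · · · ·
    · · · · · · · · · · · ·
    · · · · · · · · · · · ·
    · · · · · # · · · · · ·
    · · · · · · · · · · · ·
T2:
  2·area = 12
  edge (10, 8)→(2, 2): d=(-8,-6) top-left  bias=+0
  edge (2, 2)→(12, 8): d=(10,6) right/bottom  bias=-1
  edge (12, 8)→(10, 8): d=(-2,0) right/bottom  bias=-1
    (3,2)@(7, 5): e=[6,0,6] → ·  [on edge]
    (4,3)@(9, 7): e=[2,8,2] → #
    (5,3)@(11, 7): e=[14,-4,2] → ·
    (4,4)@(9, 9): e=[-14,28,-2] → ·
    (8,5)@(17, 11): e=[18,0,-6] → ·  [on edge]
  covered (1 px):
    · · · · · · · · · · · ·
    · · · · · · · · · · · ·
    · · · · · · · · · · · ·
    · · · · # · · · · · · ·
    · · · · · · · · · · · ·
    · · · · · · · · · · · ·
    · · · · · · · · · · · ·
    · · · · · · · · · · · ·
T3:
  2·area = 126
  edge (22, 16)→(8, 12): d=(-14,-4) top-left  bias=+0
  edge (8, 12)→(8, 3): d=(0,-9) top-left  bias=+0
  edge (8, 3)→(22, 16): d=(14,13) right/bottom  bias=-1
    (4,2)@(9, 5): e=[102,9,15] → #
    (5,2)@(11, 5): e=[110,27,-11] → ·
    (4,3)@(9, 7): e=[74,9,43] → #
    (5,3)@(11, 7): e=[82,27,17] → #
    (6,3)@(13, 7): e=[90,45,-9] → ·
    (4,4)@(9, 9): e=[46,9,71] → #
    (6,4)@(13, 9): e=[62,45,19] → #
    (7,4)@(15, 9): e=[70,63,-7] → ·
    (4,5)@(9, 11): e=[18,9,99] → #
    (7,5)@(15, 11): e=[42,63,21] → #
    (8,5)@(17, 11): e=[50,81,-5] → ·
    (4,6)@(9, 13): e=[-10,9,127] → ·
  covered (14 px):
    · · · · · · · · · · · ·
    · · · · · · · · · · · ·
    · · · · # · · · · · · ·
    · · · · # # · · · · · ·
    · · · · # # # · · · · ·
    · · · · # # # # · · · ·
    · · · · · · # # # · · ·
    · · · · · · · · · # · ·

Answer: [9,99,18]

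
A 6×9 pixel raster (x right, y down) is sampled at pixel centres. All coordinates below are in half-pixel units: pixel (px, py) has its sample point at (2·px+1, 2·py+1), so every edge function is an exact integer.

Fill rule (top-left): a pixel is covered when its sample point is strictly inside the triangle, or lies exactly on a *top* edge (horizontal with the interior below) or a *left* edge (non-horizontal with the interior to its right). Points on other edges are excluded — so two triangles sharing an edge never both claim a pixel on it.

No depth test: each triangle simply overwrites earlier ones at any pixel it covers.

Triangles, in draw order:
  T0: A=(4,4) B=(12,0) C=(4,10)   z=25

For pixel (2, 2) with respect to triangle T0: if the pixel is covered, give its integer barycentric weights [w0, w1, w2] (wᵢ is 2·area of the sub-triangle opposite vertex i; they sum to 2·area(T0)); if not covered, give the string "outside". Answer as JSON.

T0:
  2·area = 48
  edge (4, 4)→(12, 0): d=(8,-4) top-left  bias=+0
  edge (12, 0)→(4, 10): d=(-8,10) right/bottom  bias=-1
  edge (4, 10)→(4, 4): d=(0,-6) top-left  bias=+0
    (5,0)@(11, 1): e=[4,2,42] → █
    (3,1)@(7, 3): e=[4,26,18] → █
    (4,1)@(9, 3): e=[12,6,30] → █
    (5,1)@(11, 3): e=[20,-14,42] → ·
    (2,2)@(5, 5): e=[12,30,6] → █
    (4,2)@(9, 5): e=[28,-10,30] → ·
    (2,3)@(5, 7): e=[28,14,6] → █
    (3,3)@(7, 7): e=[36,-6,18] → ·
    (2,4)@(5, 9): e=[44,-2,6] → ·
  covered (6 px):
    · · · · · █
    · · · █ █ ·
    · · █ █ · ·
    · · █ · · ·
    · · · · · ·
    · · · · · ·
    · · · · · ·
    · · · · · ·
    · · · · · ·

Answer: [30,6,12]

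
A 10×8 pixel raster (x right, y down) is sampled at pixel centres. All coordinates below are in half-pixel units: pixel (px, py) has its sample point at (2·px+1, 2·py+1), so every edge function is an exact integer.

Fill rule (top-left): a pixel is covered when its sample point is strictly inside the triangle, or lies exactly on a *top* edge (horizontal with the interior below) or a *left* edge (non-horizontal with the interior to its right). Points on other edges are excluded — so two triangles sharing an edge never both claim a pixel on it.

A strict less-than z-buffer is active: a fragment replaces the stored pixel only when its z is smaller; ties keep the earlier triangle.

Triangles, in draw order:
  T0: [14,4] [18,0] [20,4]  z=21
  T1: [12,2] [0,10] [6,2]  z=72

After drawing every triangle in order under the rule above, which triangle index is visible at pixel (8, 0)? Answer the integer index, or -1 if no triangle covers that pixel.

T0:
  2·area = 24
  edge (14, 4)→(18, 0): d=(4,-4) top-left  bias=+0
  edge (18, 0)→(20, 4): d=(2,4) right/bottom  bias=-1
  edge (20, 4)→(14, 4): d=(-6,0) right/bottom  bias=-1
    (8,0)@(17, 1): e=[0,6,18] → █  [on edge]
    (9,0)@(19, 1): e=[8,-2,18] → ·
    (7,1)@(15, 3): e=[0,18,6] → █  [on edge]
    (9,1)@(19, 3): e=[16,2,6] → █
    (6,2)@(13, 5): e=[0,30,-6] → ·  [on edge]
    (7,2)@(15, 5): e=[8,22,-6] → ·
    (8,2)@(17, 5): e=[16,14,-6] → ·
    (9,2)@(19, 5): e=[24,6,-6] → ·
    (5,3)@(11, 7): e=[0,42,-18] → ·  [on edge]
    (4,4)@(9, 9): e=[0,54,-30] → ·  [on edge]
    (3,5)@(7, 11): e=[0,66,-42] → ·  [on edge]
    (2,6)@(5, 13): e=[0,78,-54] → ·  [on edge]
    (1,7)@(3, 15): e=[0,90,-66] → ·  [on edge]
  covered (4 px):
    · · · · · · · · █ ·
    · · · · · · · █ █ █
    · · · · · · · · · ·
    · · · · · · · · · ·
    · · · · · · · · · ·
    · · · · · · · · · ·
    · · · · · · · · · ·
    · · · · · · · · · ·
T1:
  2·area = 48
  edge (12, 2)→(0, 10): d=(-12,8) right/bottom  bias=-1
  edge (0, 10)→(6, 2): d=(6,-8) top-left  bias=+0
  edge (6, 2)→(12, 2): d=(6,0) top-left  bias=+0
    (3,1)@(7, 3): e=[28,14,6] → █
    (4,1)@(9, 3): e=[12,30,6] → █
    (5,1)@(11, 3): e=[-4,46,6] → ·
    (2,2)@(5, 5): e=[20,10,18] → █
    (4,2)@(9, 5): e=[-12,42,18] → ·
    (1,3)@(3, 7): e=[12,6,30] → █
    (2,3)@(5, 7): e=[-4,22,30] → ·
    (3,3)@(7, 7): e=[-20,38,30] → ·
    (0,4)@(1, 9): e=[4,2,42] → █
    (1,4)@(3, 9): e=[-12,18,42] → ·
    (0,5)@(1, 11): e=[-20,14,54] → ·
  covered (6 px):
    · · · · · · · · · ·
    · · · █ █ · · · · ·
    · · █ █ · · · · · ·
    · █ · · · · · · · ·
    █ · · · · · · · · ·
    · · · · · · · · · ·
    · · · · · · · · · ·
    · · · · · · · · · ·

Z-buffer (winner per pixel, '.' = empty):
  . . . . . . . . 0 .
  . . . 1 1 . . 0 0 0
  . . 1 1 . . . . . .
  . 1 . . . . . . . .
  1 . . . . . . . . .
  . . . . . . . . . .
  . . . . . . . . . .
  . . . . . . . . . .

Answer: 0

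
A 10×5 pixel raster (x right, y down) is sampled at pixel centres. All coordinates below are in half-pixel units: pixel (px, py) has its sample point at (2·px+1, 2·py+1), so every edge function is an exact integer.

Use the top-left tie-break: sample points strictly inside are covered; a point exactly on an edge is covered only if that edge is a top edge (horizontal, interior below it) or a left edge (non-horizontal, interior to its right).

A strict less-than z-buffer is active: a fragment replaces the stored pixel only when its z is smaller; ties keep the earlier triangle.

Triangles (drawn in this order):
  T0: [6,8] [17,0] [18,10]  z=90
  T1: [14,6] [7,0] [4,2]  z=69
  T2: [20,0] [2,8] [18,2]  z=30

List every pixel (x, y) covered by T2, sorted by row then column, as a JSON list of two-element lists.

T0:
  2·area = 118
  edge (6, 8)→(17, 0): d=(11,-8) top-left  bias=+0
  edge (17, 0)→(18, 10): d=(1,10) right/bottom  bias=-1
  edge (18, 10)→(6, 8): d=(-12,-2) top-left  bias=+0
    (8,0)@(17, 1): e=[11,1,106] → #
    (9,0)@(19, 1): e=[27,-19,110] → ·
    (6,1)@(13, 3): e=[1,43,74] → #
    (7,1)@(15, 3): e=[17,23,78] → #
    (9,1)@(19, 3): e=[49,-17,86] → ·
    (5,2)@(11, 5): e=[7,65,46] → #
    (9,2)@(19, 5): e=[71,-15,62] → ·
    (4,3)@(9, 7): e=[13,87,18] → #
    (9,3)@(19, 7): e=[93,-13,38] → ·
    (4,4)@(9, 9): e=[35,89,-6] → ·
    (5,4)@(11, 9): e=[51,69,-2] → ·
    (6,4)@(13, 9): e=[67,49,2] → #
  covered (16 px):
    · · · · · · · · # ·
    · · · · · · # # # ·
    · · · · · # # # # ·
    · · · · # # # # # ·
    · · · · · · # # # ·
T1:
  2·area = 32  (B↔C swapped to make it positive)
  edge (14, 6)→(4, 2): d=(-10,-4) top-left  bias=+0
  edge (4, 2)→(7, 0): d=(3,-2) top-left  bias=+0
  edge (7, 0)→(14, 6): d=(7,6) right/bottom  bias=-1
    (3,0)@(7, 1): e=[22,3,7] → #
    (4,0)@(9, 1): e=[30,7,-5] → ·
    (3,1)@(7, 3): e=[2,9,21] → #
    (4,1)@(9, 3): e=[10,13,9] → #
    (5,1)@(11, 3): e=[18,17,-3] → ·
    (3,2)@(7, 5): e=[-18,15,35] → ·
    (4,2)@(9, 5): e=[-10,19,23] → ·
  covered (3 px):
    · · · # · · · · · ·
    · · · # # · · · · ·
    · · · · · · · · · ·
    · · · · · · · · · ·
    · · · · · · · · · ·
T2:
  2·area = 20  (B↔C swapped to make it positive)
  edge (20, 0)→(18, 2): d=(-2,2) right/bottom  bias=-1
  edge (18, 2)→(2, 8): d=(-16,6) right/bottom  bias=-1
  edge (2, 8)→(20, 0): d=(18,-8) top-left  bias=+0
    (9,0)@(19, 1): e=[0,10,10] → ·  [on edge]
    (7,1)@(15, 3): e=[4,2,14] → #
    (8,1)@(17, 3): e=[0,-10,30] → ·  [on edge]
    (4,2)@(9, 5): e=[12,6,2] → #
    (5,2)@(11, 5): e=[8,-6,18] → ·
    (7,2)@(15, 5): e=[0,-30,50] → ·  [on edge]
    (4,3)@(9, 7): e=[8,-26,38] → ·
    (6,3)@(13, 7): e=[0,-50,70] → ·  [on edge]
    (5,4)@(11, 9): e=[0,-70,90] → ·  [on edge]
  covered (2 px):
    · · · · · · · · · ·
    · · · · · · · # · ·
    · · · · # · · · · ·
    · · · · · · · · · ·
    · · · · · · · · · ·

Answer: [[7,1],[4,2]]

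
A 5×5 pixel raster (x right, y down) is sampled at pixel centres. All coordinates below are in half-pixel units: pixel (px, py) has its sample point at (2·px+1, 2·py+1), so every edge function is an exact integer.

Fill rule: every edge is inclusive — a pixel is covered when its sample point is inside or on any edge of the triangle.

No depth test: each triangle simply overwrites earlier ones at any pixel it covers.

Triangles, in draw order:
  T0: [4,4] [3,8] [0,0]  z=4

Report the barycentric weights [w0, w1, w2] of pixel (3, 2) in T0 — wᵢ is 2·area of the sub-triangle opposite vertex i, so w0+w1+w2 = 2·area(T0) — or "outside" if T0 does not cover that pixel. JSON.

T0:
  2·area = 20
  edge (4, 4)→(3, 8): d=(-1,4) inclusive
  edge (3, 8)→(0, 0): d=(-3,-8) inclusive
  edge (0, 0)→(4, 4): d=(4,4) inclusive
    (0,0)@(1, 1): e=[15,5,0] → X  [on edge]
    (1,0)@(3, 1): e=[7,21,-8] → .
    (0,1)@(1, 3): e=[13,-1,8] → .
    (1,1)@(3, 3): e=[5,15,0] → X  [on edge]
    (2,1)@(5, 3): e=[-3,31,-8] → .
    (1,2)@(3, 5): e=[3,9,8] → X
    (2,2)@(5, 5): e=[-5,25,0] → .  [on edge]
    (1,3)@(3, 7): e=[1,3,16] → X
    (2,3)@(5, 7): e=[-7,19,8] → .
    (3,3)@(7, 7): e=[-15,35,0] → .  [on edge]
    (1,4)@(3, 9): e=[-1,-3,24] → .
    (4,4)@(9, 9): e=[-25,45,0] → .  [on edge]
  covered (4 px):
    X . . . .
    . X . . .
    . X . . .
    . X . . .
    . . . . .

Answer: "outside"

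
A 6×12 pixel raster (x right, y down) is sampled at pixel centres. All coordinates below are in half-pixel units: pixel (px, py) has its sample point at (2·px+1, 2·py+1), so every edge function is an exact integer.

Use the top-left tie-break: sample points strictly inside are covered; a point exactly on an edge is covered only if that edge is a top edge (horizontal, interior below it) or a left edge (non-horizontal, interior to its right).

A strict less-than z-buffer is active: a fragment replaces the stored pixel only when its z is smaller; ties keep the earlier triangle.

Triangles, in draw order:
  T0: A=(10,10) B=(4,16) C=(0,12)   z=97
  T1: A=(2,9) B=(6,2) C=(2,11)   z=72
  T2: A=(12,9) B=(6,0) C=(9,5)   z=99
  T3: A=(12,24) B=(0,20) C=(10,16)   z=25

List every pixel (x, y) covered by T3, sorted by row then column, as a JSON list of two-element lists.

T0:
  2·area = 48
  edge (10, 10)→(4, 16): d=(-6,6) right/bottom  bias=-1
  edge (4, 16)→(0, 12): d=(-4,-4) top-left  bias=+0
  edge (0, 12)→(10, 10): d=(10,-2) top-left  bias=+0
    (5,4)@(11, 9): e=[0,56,-8] → .  [on edge]
    (2,5)@(5, 11): e=[24,24,0] → X  [on edge]
    (3,5)@(7, 11): e=[12,32,4] → X
    (4,5)@(9, 11): e=[0,40,8] → .  [on edge]
    (0,6)@(1, 13): e=[36,0,12] → X  [on edge]
    (1,6)@(3, 13): e=[24,8,16] → X
    (3,6)@(7, 13): e=[0,24,24] → .  [on edge]
    (0,7)@(1, 15): e=[24,-8,32] → .
    (1,7)@(3, 15): e=[12,0,36] → X  [on edge]
    (2,7)@(5, 15): e=[0,8,40] → .  [on edge]
    (1,8)@(3, 17): e=[0,-8,56] → .  [on edge]
    (2,8)@(5, 17): e=[-12,0,60] → .  [on edge]
    (0,9)@(1, 19): e=[0,-24,72] → .  [on edge]
    (3,9)@(7, 19): e=[-36,0,84] → .  [on edge]
    (4,10)@(9, 21): e=[-60,0,108] → .  [on edge]
    (5,11)@(11, 23): e=[-84,0,132] → .  [on edge]
  covered (6 px):
    . . . . . .
    . . . . . .
    . . . . . .
    . . . . . .
    . . . . . .
    . . X X . .
    X X X . . .
    . X . . . .
    . . . . . .
    . . . . . .
    . . . . . .
    . . . . . .
T1:
  2·area = 8
  edge (2, 9)→(6, 2): d=(4,-7) top-left  bias=+0
  edge (6, 2)→(2, 11): d=(-4,9) right/bottom  bias=-1
  edge (2, 11)→(2, 9): d=(0,-2) top-left  bias=+0
  covered (0 px):
    . . . . . .
    . . . . . .
    . . . . . .
    . . . . . .
    . . . . . .
    . . . . . .
    . . . . . .
    . . . . . .
    . . . . . .
    . . . . . .
    . . . . . .
    . . . . . .
T2:
  2·area = 3  (B↔C swapped to make it positive)
  edge (12, 9)→(9, 5): d=(-3,-4) top-left  bias=+0
  edge (9, 5)→(6, 0): d=(-3,-5) top-left  bias=+0
  edge (6, 0)→(12, 9): d=(6,9) right/bottom  bias=-1
    (4,2)@(9, 5): e=[0,0,3] → X  [on edge]
    (5,2)@(11, 5): e=[8,10,-15] → .
    (4,3)@(9, 7): e=[-6,-6,15] → .
  covered (1 px):
    . . . . . .
    . . . . . .
    . . . . X .
    . . . . . .
    . . . . . .
    . . . . . .
    . . . . . .
    . . . . . .
    . . . . . .
    . . . . . .
    . . . . . .
    . . . . . .
T3:
  2·area = 88
  edge (12, 24)→(0, 20): d=(-12,-4) top-left  bias=+0
  edge (0, 20)→(10, 16): d=(10,-4) top-left  bias=+0
  edge (10, 16)→(12, 24): d=(2,8) right/bottom  bias=-1
    (4,8)@(9, 17): e=[72,6,10] → X
    (5,8)@(11, 17): e=[80,14,-6] → .
    (1,9)@(3, 19): e=[24,2,62] → X
    (2,9)@(5, 19): e=[32,10,46] → X
    (3,9)@(7, 19): e=[40,18,30] → X
    (5,9)@(11, 19): e=[56,34,-2] → .
    (1,10)@(3, 21): e=[0,22,66] → X  [on edge]
    (5,10)@(11, 21): e=[32,54,2] → X
    (1,11)@(3, 23): e=[-24,42,70] → .
    (2,11)@(5, 23): e=[-16,50,54] → .
    (3,11)@(7, 23): e=[-8,58,38] → .
    (4,11)@(9, 23): e=[0,66,22] → X  [on edge]
  covered (12 px):
    . . . . . .
    . . . . . .
    . . . . . .
    . . . . . .
    . . . . . .
    . . . . . .
    . . . . . .
    . . . . . .
    . . . . X .
    . X X X X .
    . X X X X X
    . . . . X X

Answer: [[4,8],[1,9],[2,9],[3,9],[4,9],[1,10],[2,10],[3,10],[4,10],[5,10],[4,11],[5,11]]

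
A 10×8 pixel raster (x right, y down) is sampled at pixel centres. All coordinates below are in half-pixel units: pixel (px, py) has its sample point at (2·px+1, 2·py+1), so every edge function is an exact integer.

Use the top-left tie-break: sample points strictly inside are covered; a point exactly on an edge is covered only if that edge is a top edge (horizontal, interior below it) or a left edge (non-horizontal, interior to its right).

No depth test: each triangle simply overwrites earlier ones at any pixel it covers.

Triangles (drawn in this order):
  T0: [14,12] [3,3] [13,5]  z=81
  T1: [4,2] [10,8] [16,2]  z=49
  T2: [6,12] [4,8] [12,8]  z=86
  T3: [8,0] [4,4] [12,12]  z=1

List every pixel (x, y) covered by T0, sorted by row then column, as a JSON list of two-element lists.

T0:
  2·area = 68
  edge (14, 12)→(3, 3): d=(-11,-9) top-left  bias=+0
  edge (3, 3)→(13, 5): d=(10,2) right/bottom  bias=-1
  edge (13, 5)→(14, 12): d=(1,7) right/bottom  bias=-1
    (1,1)@(3, 3): e=[0,0,68] → .  [on edge]
    (3,2)@(7, 5): e=[14,12,42] → X
    (4,2)@(9, 5): e=[32,8,28] → X
    (5,2)@(11, 5): e=[50,4,14] → X
    (6,2)@(13, 5): e=[68,0,0] → .  [on edge]
    (3,3)@(7, 7): e=[-8,32,44] → .
    (4,3)@(9, 7): e=[10,28,30] → X
    (6,3)@(13, 7): e=[46,20,2] → X
    (7,3)@(15, 7): e=[64,16,-12] → .
    (4,4)@(9, 9): e=[-12,48,32] → .
    (5,4)@(11, 9): e=[6,44,18] → X
    (7,4)@(15, 9): e=[42,36,-10] → .
  covered (9 px):
    . . . . . . . . . .
    . . . . . . . . . .
    . . . X X X . . . .
    . . . . X X X . . .
    . . . . . X X . . .
    . . . . . . X . . .
    . . . . . . . . . .
    . . . . . . . . . .
T1:
  2·area = 72  (B↔C swapped to make it positive)
  edge (4, 2)→(16, 2): d=(12,0) top-left  bias=+0
  edge (16, 2)→(10, 8): d=(-6,6) right/bottom  bias=-1
  edge (10, 8)→(4, 2): d=(-6,-6) top-left  bias=+0
    (1,0)@(3, 1): e=[-12,84,0] → .  [on edge]
    (8,0)@(17, 1): e=[-12,0,84] → .  [on edge]
    (2,1)@(5, 3): e=[12,60,0] → X  [on edge]
    (3,1)@(7, 3): e=[12,48,12] → X
    (4,1)@(9, 3): e=[12,36,24] → X
    (5,1)@(11, 3): e=[12,24,36] → X
    (6,1)@(13, 3): e=[12,12,48] → X
    (7,1)@(15, 3): e=[12,0,60] → .  [on edge]
    (2,2)@(5, 5): e=[36,48,-12] → .
    (3,2)@(7, 5): e=[36,36,0] → X  [on edge]
    (6,2)@(13, 5): e=[36,0,36] → .  [on edge]
    (3,3)@(7, 7): e=[60,24,-12] → .
    (4,3)@(9, 7): e=[60,12,0] → X  [on edge]
    (5,3)@(11, 7): e=[60,0,12] → .  [on edge]
    (4,4)@(9, 9): e=[84,0,-12] → .  [on edge]
    (5,4)@(11, 9): e=[84,-12,0] → .  [on edge]
    (3,5)@(7, 11): e=[108,0,-36] → .  [on edge]
    (6,5)@(13, 11): e=[108,-36,0] → .  [on edge]
    (2,6)@(5, 13): e=[132,0,-60] → .  [on edge]
    (7,6)@(15, 13): e=[132,-60,0] → .  [on edge]
    (1,7)@(3, 15): e=[156,0,-84] → .  [on edge]
    (8,7)@(17, 15): e=[156,-84,0] → .  [on edge]
  covered (9 px):
    . . . . . . . . . .
    . . X X X X X . . .
    . . . X X X . . . .
    . . . . X . . . . .
    . . . . . . . . . .
    . . . . . . . . . .
    . . . . . . . . . .
    . . . . . . . . . .
T2:
  2·area = 32
  edge (6, 12)→(4, 8): d=(-2,-4) top-left  bias=+0
  edge (4, 8)→(12, 8): d=(8,0) top-left  bias=+0
  edge (12, 8)→(6, 12): d=(-6,4) right/bottom  bias=-1
    (2,4)@(5, 9): e=[2,8,22] → X
    (3,4)@(7, 9): e=[10,8,14] → X
    (4,4)@(9, 9): e=[18,8,6] → X
    (5,4)@(11, 9): e=[26,8,-2] → .
    (2,5)@(5, 11): e=[-2,24,10] → .
    (3,5)@(7, 11): e=[6,24,2] → X
    (4,5)@(9, 11): e=[14,24,-6] → .
    (3,6)@(7, 13): e=[2,40,-10] → .
  covered (4 px):
    . . . . . . . . . .
    . . . . . . . . . .
    . . . . . . . . . .
    . . . . . . . . . .
    . . X X X . . . . .
    . . . X . . . . . .
    . . . . . . . . . .
    . . . . . . . . . .
T3:
  2·area = 64  (B↔C swapped to make it positive)
  edge (8, 0)→(12, 12): d=(4,12) right/bottom  bias=-1
  edge (12, 12)→(4, 4): d=(-8,-8) top-left  bias=+0
  edge (4, 4)→(8, 0): d=(4,-4) top-left  bias=+0
    (0,0)@(1, 1): e=[88,0,-24] → .  [on edge]
    (3,0)@(7, 1): e=[16,48,0] → X  [on edge]
    (4,0)@(9, 1): e=[-8,64,8] → .
    (1,1)@(3, 3): e=[72,0,-8] → .  [on edge]
    (2,1)@(5, 3): e=[48,16,0] → X  [on edge]
    (4,1)@(9, 3): e=[0,48,16] → .  [on edge]
    (1,2)@(3, 5): e=[80,-16,0] → .  [on edge]
    (2,2)@(5, 5): e=[56,0,8] → X  [on edge]
    (4,2)@(9, 5): e=[8,32,24] → X
    (5,2)@(11, 5): e=[-16,48,32] → .
    (0,3)@(1, 7): e=[112,-48,0] → .  [on edge]
    (2,3)@(5, 7): e=[64,-16,16] → .
    (3,3)@(7, 7): e=[40,0,24] → X  [on edge]
    (4,4)@(9, 9): e=[24,0,40] → X  [on edge]
    (5,4)@(11, 9): e=[0,16,48] → .  [on edge]
    (5,5)@(11, 11): e=[8,0,56] → X  [on edge]
    (6,6)@(13, 13): e=[-8,0,72] → .  [on edge]
    (6,7)@(13, 15): e=[0,-16,80] → .  [on edge]
    (7,7)@(15, 15): e=[-24,0,88] → .  [on edge]
  covered (10 px):
    . . . X . . . . . .
    . . X X . . . . . .
    . . X X X . . . . .
    . . . X X . . . . .
    . . . . X . . . . .
    . . . . . X . . . .
    . . . . . . . . . .
    . . . . . . . . . .

Answer: [[3,2],[4,2],[5,2],[4,3],[5,3],[6,3],[5,4],[6,4],[6,5]]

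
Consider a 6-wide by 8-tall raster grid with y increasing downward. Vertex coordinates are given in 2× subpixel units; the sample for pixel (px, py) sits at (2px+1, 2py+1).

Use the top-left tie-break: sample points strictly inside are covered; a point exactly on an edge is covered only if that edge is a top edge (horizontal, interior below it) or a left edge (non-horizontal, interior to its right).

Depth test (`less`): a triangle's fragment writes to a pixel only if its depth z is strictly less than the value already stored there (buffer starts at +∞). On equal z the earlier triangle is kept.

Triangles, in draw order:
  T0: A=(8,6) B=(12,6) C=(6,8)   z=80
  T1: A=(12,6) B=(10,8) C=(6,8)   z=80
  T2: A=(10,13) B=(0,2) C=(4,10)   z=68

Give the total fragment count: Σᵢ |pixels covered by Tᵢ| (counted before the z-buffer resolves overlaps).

T0:
  2·area = 8
  edge (8, 6)→(12, 6): d=(4,0) top-left  bias=+0
  edge (12, 6)→(6, 8): d=(-6,2) right/bottom  bias=-1
  edge (6, 8)→(8, 6): d=(2,-2) top-left  bias=+0
    (5,1)@(11, 3): e=[-12,20,0] → .  [on edge]
    (4,2)@(9, 5): e=[-4,12,0] → .  [on edge]
    (3,3)@(7, 7): e=[4,4,0] → X  [on edge]
    (4,3)@(9, 7): e=[4,0,4] → .  [on edge]
    (1,4)@(3, 9): e=[12,0,-4] → .  [on edge]
    (2,4)@(5, 9): e=[12,-4,0] → .  [on edge]
    (3,4)@(7, 9): e=[12,-8,4] → .
    (1,5)@(3, 11): e=[20,-12,0] → .  [on edge]
    (0,6)@(1, 13): e=[28,-20,0] → .  [on edge]
  covered (1 px):
    . . . . . .
    . . . . . .
    . . . . . .
    . . . X . .
    . . . . . .
    . . . . . .
    . . . . . .
    . . . . . .
T1:
  2·area = 8
  edge (12, 6)→(10, 8): d=(-2,2) right/bottom  bias=-1
  edge (10, 8)→(6, 8): d=(-4,0) right/bottom  bias=-1
  edge (6, 8)→(12, 6): d=(6,-2) top-left  bias=+0
    (4,3)@(9, 7): e=[4,4,0] → X  [on edge]
    (5,3)@(11, 7): e=[0,4,4] → .  [on edge]
    (1,4)@(3, 9): e=[12,-4,0] → .  [on edge]
    (4,4)@(9, 9): e=[0,-4,12] → .  [on edge]
    (3,5)@(7, 11): e=[0,-12,20] → .  [on edge]
    (2,6)@(5, 13): e=[0,-20,28] → .  [on edge]
    (1,7)@(3, 15): e=[0,-28,36] → .  [on edge]
  covered (1 px):
    . . . . . .
    . . . . . .
    . . . . . .
    . . . . X .
    . . . . . .
    . . . . . .
    . . . . . .
    . . . . . .
T2:
  2·area = 36  (B↔C swapped to make it positive)
  edge (10, 13)→(4, 10): d=(-6,-3) top-left  bias=+0
  edge (4, 10)→(0, 2): d=(-4,-8) top-left  bias=+0
  edge (0, 2)→(10, 13): d=(10,11) right/bottom  bias=-1
    (1,3)@(3, 7): e=[15,4,17] → X
    (2,3)@(5, 7): e=[21,20,-5] → .
    (1,4)@(3, 9): e=[3,-4,37] → .
    (2,4)@(5, 9): e=[9,12,15] → X
    (3,4)@(7, 9): e=[15,28,-7] → .
    (2,5)@(5, 11): e=[-3,4,35] → .
    (3,5)@(7, 11): e=[3,20,13] → X
    (4,5)@(9, 11): e=[9,36,-9] → .
    (3,6)@(7, 13): e=[-9,12,33] → .
  covered (3 px):
    . . . . . .
    . . . . . .
    . . . . . .
    . X . . . .
    . . X . . .
    . . . X . .
    . . . . . .
    . . . . . .

Final: 5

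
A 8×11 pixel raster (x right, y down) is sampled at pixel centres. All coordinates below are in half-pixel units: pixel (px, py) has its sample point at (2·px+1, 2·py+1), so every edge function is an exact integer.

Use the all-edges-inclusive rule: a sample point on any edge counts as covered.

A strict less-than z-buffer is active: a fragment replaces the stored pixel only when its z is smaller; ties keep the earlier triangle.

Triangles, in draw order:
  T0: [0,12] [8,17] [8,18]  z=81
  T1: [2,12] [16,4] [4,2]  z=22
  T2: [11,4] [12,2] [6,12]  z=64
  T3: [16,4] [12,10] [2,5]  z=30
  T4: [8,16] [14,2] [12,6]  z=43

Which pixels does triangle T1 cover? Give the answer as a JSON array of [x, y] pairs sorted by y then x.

T0:
  2·area = 8
  edge (0, 12)→(8, 17): d=(8,5) inclusive
  edge (8, 17)→(8, 18): d=(0,1) inclusive
  edge (8, 18)→(0, 12): d=(-8,-6) inclusive
    (3,8)@(7, 17): e=[5,1,2] → #
    (4,8)@(9, 17): e=[-5,-1,14] → ·
    (3,9)@(7, 19): e=[21,1,-14] → ·
  covered (1 px):
    · · · · · · · ·
    · · · · · · · ·
    · · · · · · · ·
    · · · · · · · ·
    · · · · · · · ·
    · · · · · · · ·
    · · · · · · · ·
    · · · · · · · ·
    · · · # · · · ·
    · · · · · · · ·
    · · · · · · · ·
T1:
  2·area = 124  (B↔C swapped to make it positive)
  edge (2, 12)→(4, 2): d=(2,-10) inclusive
  edge (4, 2)→(16, 4): d=(12,2) inclusive
  edge (16, 4)→(2, 12): d=(-14,8) inclusive
    (2,1)@(5, 3): e=[12,10,102] → #
    (3,1)@(7, 3): e=[32,6,86] → #
    (4,1)@(9, 3): e=[52,2,70] → #
    (5,1)@(11, 3): e=[72,-2,54] → ·
    (2,2)@(5, 5): e=[16,34,74] → #
    (5,2)@(11, 5): e=[76,22,26] → #
    (6,2)@(13, 5): e=[96,18,10] → #
    (7,2)@(15, 5): e=[116,14,-6] → ·
    (1,3)@(3, 7): e=[0,62,62] → #  [on edge]
    (5,3)@(11, 7): e=[80,46,-2] → ·
    (6,3)@(13, 7): e=[100,42,-18] → ·
    (1,4)@(3, 9): e=[4,86,34] → #
    (0,8)@(1, 17): e=[0,186,-62] → ·  [on edge]
  covered (16 px):
    · · · · · · · ·
    · · # # # · · ·
    · · # # # # # ·
    · # # # # · · ·
    · # # # · · · ·
    · # · · · · · ·
    · · · · · · · ·
    · · · · · · · ·
    · · · · · · · ·
    · · · · · · · ·
    · · · · · · · ·
T2:
  2·area = 2  (B↔C swapped to make it positive)
  edge (11, 4)→(6, 12): d=(-5,8) inclusive
  edge (6, 12)→(12, 2): d=(6,-10) inclusive
  edge (12, 2)→(11, 4): d=(-1,2) inclusive
    (4,3)@(9, 7): e=[1,0,1] → #  [on edge]
    (5,3)@(11, 7): e=[-15,20,-3] → ·
    (4,4)@(9, 9): e=[-9,12,-1] → ·
    (1,8)@(3, 17): e=[-1,0,3] → ·  [on edge]
  covered (1 px):
    · · · · · · · ·
    · · · · · · · ·
    · · · · · · · ·
    · · · · # · · ·
    · · · · · · · ·
    · · · · · · · ·
    · · · · · · · ·
    · · · · · · · ·
    · · · · · · · ·
    · · · · · · · ·
    · · · · · · · ·
T3:
  2·area = 80
  edge (16, 4)→(12, 10): d=(-4,6) inclusive
  edge (12, 10)→(2, 5): d=(-10,-5) inclusive
  edge (2, 5)→(16, 4): d=(14,-1) inclusive
    (1,2)@(3, 5): e=[74,5,1] → #
    (2,2)@(5, 5): e=[62,15,3] → #
    (3,2)@(7, 5): e=[50,25,5] → #
    (4,2)@(9, 5): e=[38,35,7] → #
    (5,2)@(11, 5): e=[26,45,9] → #
    (6,2)@(13, 5): e=[14,55,11] → #
    (7,2)@(15, 5): e=[2,65,13] → #
    (1,3)@(3, 7): e=[66,-15,29] → ·
    (2,3)@(5, 7): e=[54,-5,31] → ·
    (3,3)@(7, 7): e=[42,5,33] → #
    (7,3)@(15, 7): e=[-6,45,41] → ·
    (3,4)@(7, 9): e=[34,-15,61] → ·
  covered (12 px):
    · · · · · · · ·
    · · · · · · · ·
    · # # # # # # #
    · · · # # # # ·
    · · · · · # · ·
    · · · · · · · ·
    · · · · · · · ·
    · · · · · · · ·
    · · · · · · · ·
    · · · · · · · ·
    · · · · · · · ·
T4:
  2·area = 4  (B↔C swapped to make it positive)
  edge (8, 16)→(12, 6): d=(4,-10) inclusive
  edge (12, 6)→(14, 2): d=(2,-4) inclusive
  edge (14, 2)→(8, 16): d=(-6,14) inclusive
    (5,4)@(11, 9): e=[2,2,0] → #  [on edge]
    (6,4)@(13, 9): e=[22,10,-28] → ·
    (5,5)@(11, 11): e=[10,6,-12] → ·
  covered (1 px):
    · · · · · · · ·
    · · · · · · · ·
    · · · · · · · ·
    · · · · · · · ·
    · · · · · # · ·
    · · · · · · · ·
    · · · · · · · ·
    · · · · · · · ·
    · · · · · · · ·
    · · · · · · · ·
    · · · · · · · ·

Answer: [[2,1],[3,1],[4,1],[2,2],[3,2],[4,2],[5,2],[6,2],[1,3],[2,3],[3,3],[4,3],[1,4],[2,4],[3,4],[1,5]]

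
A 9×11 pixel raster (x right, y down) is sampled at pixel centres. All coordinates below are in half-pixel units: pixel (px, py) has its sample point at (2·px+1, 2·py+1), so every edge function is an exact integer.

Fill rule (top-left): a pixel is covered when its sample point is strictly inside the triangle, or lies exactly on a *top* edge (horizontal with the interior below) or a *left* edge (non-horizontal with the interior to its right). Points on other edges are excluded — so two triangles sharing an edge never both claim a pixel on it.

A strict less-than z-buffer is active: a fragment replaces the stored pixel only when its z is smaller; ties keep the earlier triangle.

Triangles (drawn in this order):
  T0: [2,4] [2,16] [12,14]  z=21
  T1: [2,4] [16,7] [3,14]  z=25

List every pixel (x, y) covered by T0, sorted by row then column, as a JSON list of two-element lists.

T0:
  2·area = 120  (B↔C swapped to make it positive)
  edge (2, 4)→(12, 14): d=(10,10) right/bottom  bias=-1
  edge (12, 14)→(2, 16): d=(-10,2) right/bottom  bias=-1
  edge (2, 16)→(2, 4): d=(0,-12) top-left  bias=+0
    (0,1)@(1, 3): e=[0,132,-12] → .  [on edge]
    (1,2)@(3, 5): e=[0,108,12] → .  [on edge]
    (1,3)@(3, 7): e=[20,88,12] → X
    (2,3)@(5, 7): e=[0,84,36] → .  [on edge]
    (1,4)@(3, 9): e=[40,68,12] → X
    (2,4)@(5, 9): e=[20,64,36] → X
    (3,4)@(7, 9): e=[0,60,60] → .  [on edge]
    (1,5)@(3, 11): e=[60,48,12] → X
    (3,5)@(7, 11): e=[20,40,60] → X
    (4,5)@(9, 11): e=[0,36,84] → .  [on edge]
    (1,6)@(3, 13): e=[80,28,12] → X
    (4,6)@(9, 13): e=[20,16,84] → X
    (5,6)@(11, 13): e=[0,12,108] → .  [on edge]
    (8,6)@(17, 13): e=[-60,0,180] → .  [on edge]
    (3,7)@(7, 15): e=[60,0,60] → .  [on edge]
    (6,7)@(13, 15): e=[0,-12,132] → .  [on edge]
    (7,8)@(15, 17): e=[0,-36,156] → .  [on edge]
    (8,9)@(17, 19): e=[0,-60,180] → .  [on edge]
  covered (12 px):
    . . . . . . . . .
    . . . . . . . . .
    . . . . . . . . .
    . X . . . . . . .
    . X X . . . . . .
    . X X X . . . . .
    . X X X X . . . .
    . X X . . . . . .
    . . . . . . . . .
    . . . . . . . . .
    . . . . . . . . .
T1:
  2·area = 137
  edge (2, 4)→(16, 7): d=(14,3) right/bottom  bias=-1
  edge (16, 7)→(3, 14): d=(-13,7) right/bottom  bias=-1
  edge (3, 14)→(2, 4): d=(-1,-10) top-left  bias=+0
    (1,2)@(3, 5): e=[11,117,9] → X
    (2,2)@(5, 5): e=[5,103,29] → X
    (3,2)@(7, 5): e=[-1,89,49] → .
    (1,3)@(3, 7): e=[39,91,7] → X
    (3,3)@(7, 7): e=[27,63,47] → X
    (4,3)@(9, 7): e=[21,49,67] → X
    (5,3)@(11, 7): e=[15,35,87] → X
    (6,3)@(13, 7): e=[9,21,107] → X
    (7,3)@(15, 7): e=[3,7,127] → X
    (8,3)@(17, 7): e=[-3,-7,147] → .
    (1,4)@(3, 9): e=[67,65,5] → X
    (6,4)@(13, 9): e=[37,-5,105] → .
  covered (18 px):
    . . . . . . . . .
    . . . . . . . . .
    . X X . . . . . .
    . X X X X X X X .
    . X X X X X . . .
    . X X X . . . . .
    . X . . . . . . .
    . . . . . . . . .
    . . . . . . . . .
    . . . . . . . . .
    . . . . . . . . .

Answer: [[1,3],[1,4],[2,4],[1,5],[2,5],[3,5],[1,6],[2,6],[3,6],[4,6],[1,7],[2,7]]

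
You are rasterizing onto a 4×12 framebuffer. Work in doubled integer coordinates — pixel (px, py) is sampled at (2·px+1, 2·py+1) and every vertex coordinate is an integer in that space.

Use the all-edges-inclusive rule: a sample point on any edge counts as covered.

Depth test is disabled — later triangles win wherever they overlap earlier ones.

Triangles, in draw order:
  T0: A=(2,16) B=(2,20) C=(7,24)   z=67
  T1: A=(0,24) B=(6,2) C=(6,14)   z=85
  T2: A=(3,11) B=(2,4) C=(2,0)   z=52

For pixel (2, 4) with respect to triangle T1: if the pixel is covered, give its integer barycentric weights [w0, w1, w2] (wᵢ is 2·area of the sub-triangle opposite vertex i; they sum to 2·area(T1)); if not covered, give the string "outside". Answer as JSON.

T0:
  2·area = 20  (B↔C swapped to make it positive)
  edge (2, 16)→(7, 24): d=(5,8) inclusive
  edge (7, 24)→(2, 20): d=(-5,-4) inclusive
  edge (2, 20)→(2, 16): d=(0,-4) inclusive
    (1,9)@(3, 19): e=[7,9,4] → X
    (2,9)@(5, 19): e=[-9,17,12] → .
    (1,10)@(3, 21): e=[17,-1,4] → .
    (2,10)@(5, 21): e=[1,7,12] → X
    (3,10)@(7, 21): e=[-15,15,20] → .
    (2,11)@(5, 23): e=[11,-3,12] → .
  covered (2 px):
    . . . .
    . . . .
    . . . .
    . . . .
    . . . .
    . . . .
    . . . .
    . . . .
    . . . .
    . X . .
    . . X .
    . . . .
T1:
  2·area = 72
  edge (0, 24)→(6, 2): d=(6,-22) inclusive
  edge (6, 2)→(6, 14): d=(0,12) inclusive
  edge (6, 14)→(0, 24): d=(-6,10) inclusive
    (2,3)@(5, 7): e=[8,12,52] → X
    (3,3)@(7, 7): e=[52,-12,32] → .
    (2,4)@(5, 9): e=[20,12,40] → X
    (3,4)@(7, 9): e=[64,-12,20] → .
    (2,5)@(5, 11): e=[32,12,28] → X
    (3,5)@(7, 11): e=[76,-12,8] → .
    (1,6)@(3, 13): e=[0,36,36] → X  [on edge]
    (3,6)@(7, 13): e=[88,-12,-4] → .
    (1,7)@(3, 15): e=[12,36,24] → X
    (3,7)@(7, 15): e=[100,-12,-16] → .
    (1,8)@(3, 17): e=[24,36,12] → X
    (2,8)@(5, 17): e=[68,12,-8] → .
    (1,9)@(3, 19): e=[36,36,0] → X  [on edge]
  covered (10 px):
    . . . .
    . . . .
    . . . .
    . . X .
    . . X .
    . . X .
    . X X .
    . X X .
    . X . .
    . X . .
    X . . .
    . . . .
T2:
  2·area = 4
  edge (3, 11)→(2, 4): d=(-1,-7) inclusive
  edge (2, 4)→(2, 0): d=(0,-4) inclusive
  edge (2, 0)→(3, 11): d=(1,11) inclusive
    (1,5)@(3, 11): e=[0,4,0] → X  [on edge]
    (2,5)@(5, 11): e=[14,12,-22] → .
    (1,6)@(3, 13): e=[-2,4,2] → .
  covered (1 px):
    . . . .
    . . . .
    . . . .
    . . . .
    . . . .
    . X . .
    . . . .
    . . . .
    . . . .
    . . . .
    . . . .
    . . . .

Answer: [12,40,20]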